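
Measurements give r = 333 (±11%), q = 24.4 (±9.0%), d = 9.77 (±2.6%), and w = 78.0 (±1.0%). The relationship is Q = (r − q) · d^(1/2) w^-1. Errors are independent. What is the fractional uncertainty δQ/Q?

Let u = r − q = 309. δu = √(δr² + δq²) = √(1340 + 4.82) = 36.7, so δu/u = 0.119.
Q is then a monomial in u, d, w:
δQ/Q = √((δu/u)² + (½·δd/d)² + (-1·δw/w)²) = √(0.0141 + 0.000169 + 0.000100) = 0.120

0.120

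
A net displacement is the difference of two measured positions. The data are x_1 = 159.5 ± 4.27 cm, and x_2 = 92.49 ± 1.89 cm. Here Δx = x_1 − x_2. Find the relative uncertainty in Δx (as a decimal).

For a sum/difference, combine absolute errors in quadrature:
  (δx_1)² = 18.2;  (δx_2)² = 3.57
δΔx = √(21.8) = 4.67 cm
Δx = 67.01 cm, so δΔx/Δx = 4.67/67.01 = 0.0697.

0.0697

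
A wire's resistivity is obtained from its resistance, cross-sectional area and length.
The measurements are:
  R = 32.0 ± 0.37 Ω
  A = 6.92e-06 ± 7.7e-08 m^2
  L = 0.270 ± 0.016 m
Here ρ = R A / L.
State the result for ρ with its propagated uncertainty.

Each factor contributes (exponent × relative error)² to (δρ/ρ)²:
  (1·δR/R)² = (1×0.0116)² = 0.000134;  (1·δA/A)² = (1×0.0111)² = 0.000124;  (-1·δL/L)² = (-1×0.0593)² = 0.00351
δρ/ρ = √(0.00377) = 0.0614
ρ = 0.000820 Ω·m, so δρ = 0.0614 × 0.000820 = 5.04e-05 Ω·m.

(8.20 ± 0.504) × 10^-4 Ω·m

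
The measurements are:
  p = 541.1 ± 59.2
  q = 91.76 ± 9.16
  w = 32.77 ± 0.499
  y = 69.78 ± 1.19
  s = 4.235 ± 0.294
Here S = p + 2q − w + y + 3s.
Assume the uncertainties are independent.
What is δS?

Absolute uncertainties add in quadrature for a linear combination:
  (δp)² = 3500;  (2·δq)² = 336;  (δw)² = 0.249;  (δy)² = 1.42;  (3·δs)² = 0.778
δS = √(3840) = 62.0

62.0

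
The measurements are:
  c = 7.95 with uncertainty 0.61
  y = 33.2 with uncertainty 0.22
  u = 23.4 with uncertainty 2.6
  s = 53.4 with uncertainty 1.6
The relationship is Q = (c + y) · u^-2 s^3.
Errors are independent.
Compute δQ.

2750

Let w = c + y = 41.2. δw = √(δc² + δy²) = √(0.372 + 0.0484) = 0.648, so δw/w = 0.0158.
Q is then a monomial in w, u, s:
δQ/Q = √((δw/w)² + (-2·δu/u)² + (3·δs/s)²) = √(0.000248 + 0.0494 + 0.00808) = 0.240
Q = 11400, so δQ = 0.240 × 11400 = 2750.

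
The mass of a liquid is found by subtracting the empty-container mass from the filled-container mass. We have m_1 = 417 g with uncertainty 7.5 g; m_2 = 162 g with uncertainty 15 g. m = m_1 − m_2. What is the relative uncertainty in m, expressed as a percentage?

6.58%

Sums and differences: (δm)² = Σ (cᵢ δxᵢ)².
  (δm_1)² = 56.2;  (δm_2)² = 225
δm = √(281) = 16.8 g
m = 255 g, so δm/m = 16.8/255 = 0.0658.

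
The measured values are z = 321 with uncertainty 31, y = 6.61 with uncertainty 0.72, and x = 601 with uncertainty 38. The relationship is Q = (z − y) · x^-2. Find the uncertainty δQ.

Let u = z − y = 314. δu = √(δz² + δy²) = √(961 + 0.518) = 31.0, so δu/u = 0.0986.
Q is then a monomial in u, x:
δQ/Q = √((δu/u)² + (-2·δx/x)²) = √(0.00973 + 0.0160) = 0.160
Q = 0.000870, so δQ = 0.160 × 0.000870 = 0.000140.

0.000140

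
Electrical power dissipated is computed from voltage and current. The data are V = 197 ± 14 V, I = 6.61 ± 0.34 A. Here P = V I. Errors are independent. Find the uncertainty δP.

114 W

Since P is a product/quotient, work with relative uncertainties:
  (1·δV/V)² = (1×0.0711)² = 0.00505;  (1·δI/I)² = (1×0.0514)² = 0.00265
δP/P = √(0.00770) = 0.0877
P = 1300 W, so δP = 0.0877 × 1300 = 114 W.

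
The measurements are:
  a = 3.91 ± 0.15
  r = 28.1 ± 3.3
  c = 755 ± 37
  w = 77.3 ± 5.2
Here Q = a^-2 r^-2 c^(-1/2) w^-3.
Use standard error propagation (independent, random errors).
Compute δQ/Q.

0.320

Products/powers → add relative errors in quadrature, weighted by exponent:
  (-2·δa/a)² = (-2×0.0384)² = 0.00589;  (-2·δr/r)² = (-2×0.117)² = 0.0552;  (−½·δc/c)² = (-0.5×0.0490)² = 0.000600;  (-3·δw/w)² = (-3×0.0673)² = 0.0407
δQ/Q = √(0.102) = 0.320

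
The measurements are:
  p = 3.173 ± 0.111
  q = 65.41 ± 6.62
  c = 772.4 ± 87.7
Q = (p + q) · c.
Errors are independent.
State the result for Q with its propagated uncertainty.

52970 ± 7890

Let u = p + q = 68.58. δu = √(δp² + δq²) = √(0.0123 + 43.8) = 6.62, so δu/u = 0.0965.
Q is then a monomial in u, c:
δQ/Q = √((δu/u)² + (1·δc/c)²) = √(0.00932 + 0.0129) = 0.149
Q = 52970, so δQ = 0.149 × 52970 = 7890.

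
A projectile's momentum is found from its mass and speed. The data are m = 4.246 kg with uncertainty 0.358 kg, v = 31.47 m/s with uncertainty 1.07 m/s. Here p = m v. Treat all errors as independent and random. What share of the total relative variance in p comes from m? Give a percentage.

86.0%

(δp/p)² = (1·δm/m)² + (1·δv/v)²
  m term: (1×0.0843)² = 0.00711
  v term: (1×0.0340)² = 0.00116
Total = 0.00827. Share from m = 0.00711/0.00827 = 0.860.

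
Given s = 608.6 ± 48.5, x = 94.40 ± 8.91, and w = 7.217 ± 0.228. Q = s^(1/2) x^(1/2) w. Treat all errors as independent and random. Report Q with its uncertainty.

1730 ± 120

Each factor contributes (exponent × relative error)² to (δQ/Q)²:
  (½·δs/s)² = (0.5×0.0797)² = 0.00159;  (½·δx/x)² = (0.5×0.0944)² = 0.00223;  (1·δw/w)² = (1×0.0316)² = 0.000998
δQ/Q = √(0.00481) = 0.0694
Q = 1730, so δQ = 0.0694 × 1730 = 120.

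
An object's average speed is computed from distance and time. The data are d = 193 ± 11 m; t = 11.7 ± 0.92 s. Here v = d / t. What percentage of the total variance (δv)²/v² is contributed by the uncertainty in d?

34.4%

(δv/v)² = (1·δd/d)² + (-1·δt/t)²
  d term: (1×0.0570)² = 0.00325
  t term: (-1×0.0786)² = 0.00618
Total = 0.00943. Share from d = 0.00325/0.00943 = 0.344.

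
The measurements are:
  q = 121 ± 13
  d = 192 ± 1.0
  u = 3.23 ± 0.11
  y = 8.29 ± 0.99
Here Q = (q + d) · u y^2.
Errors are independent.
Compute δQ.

Let w = q + d = 313. δw = √(δq² + δd²) = √(169 + 1.00) = 13.0, so δw/w = 0.0417.
Q is then a monomial in w, u, y:
δQ/Q = √((δw/w)² + (1·δu/u)² + (2·δy/y)²) = √(0.00174 + 0.00116 + 0.0570) = 0.245
Q = 69500, so δQ = 0.245 × 69500 = 17000.

17000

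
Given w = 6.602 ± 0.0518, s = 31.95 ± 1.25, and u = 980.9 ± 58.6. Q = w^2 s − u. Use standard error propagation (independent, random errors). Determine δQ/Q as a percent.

20.1%

Let p = w^2·s = 1393. δp/p = √((2·δw/w)² + (1·δs/s)²) = √(0.000246 + 0.00153) = 0.0422, so δp = 58.7.
Q = p − u: δQ = √(δp² + δu²) = √(3450 + 3430) = 82.9
Q = 411.7, so δQ/Q = 82.9/411.7 = 0.201.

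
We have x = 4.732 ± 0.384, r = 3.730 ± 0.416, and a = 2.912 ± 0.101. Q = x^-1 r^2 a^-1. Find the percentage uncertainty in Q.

For a monomial Q ∝ x^-1, r^2, a^-1, fractional errors add in quadrature:
  (-1·δx/x)² = (-1×0.0811)² = 0.00659;  (2·δr/r)² = (2×0.112)² = 0.0498;  (-1·δa/a)² = (-1×0.0347)² = 0.00120
δQ/Q = √(0.0575) = 0.240

24.0%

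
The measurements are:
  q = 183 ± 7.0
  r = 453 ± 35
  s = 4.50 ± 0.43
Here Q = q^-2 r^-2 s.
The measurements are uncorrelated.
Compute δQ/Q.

0.197

Products/powers → add relative errors in quadrature, weighted by exponent:
  (-2·δq/q)² = (-2×0.0383)² = 0.00585;  (-2·δr/r)² = (-2×0.0773)² = 0.0239;  (1·δs/s)² = (1×0.0956)² = 0.00913
δQ/Q = √(0.0389) = 0.197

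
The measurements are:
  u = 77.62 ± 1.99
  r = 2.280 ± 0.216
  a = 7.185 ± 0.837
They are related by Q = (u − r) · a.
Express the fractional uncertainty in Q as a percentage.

11.9%

Let w = u − r = 75.34. δw = √(δu² + δr²) = √(3.96 + 0.0467) = 2.00, so δw/w = 0.0266.
Q is then a monomial in w, a:
δQ/Q = √((δw/w)² + (1·δa/a)²) = √(0.000706 + 0.0136) = 0.119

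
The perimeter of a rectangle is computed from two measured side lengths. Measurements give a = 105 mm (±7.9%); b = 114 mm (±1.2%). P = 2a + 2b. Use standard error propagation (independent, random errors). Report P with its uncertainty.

Absolute uncertainties add in quadrature for a linear combination:
  (2·δa)² = 275;  (2·δb)² = 7.49
δP = √(283) = 16.8 mm
P = 438 mm.

438 ± 16.8 mm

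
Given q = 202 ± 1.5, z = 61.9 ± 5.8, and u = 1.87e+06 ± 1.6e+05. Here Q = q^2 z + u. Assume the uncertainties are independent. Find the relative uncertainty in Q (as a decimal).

Let p = q^2·z = 2.53e+06. δp/p = √((2·δq/q)² + (1·δz/z)²) = √(0.000221 + 0.00878) = 0.0949, so δp = 2.4e+05.
Q = p + u: δQ = √(δp² + δu²) = √(5.74e+10 + 2.56e+10) = 2.88e+05
Q = 4.4e+06, so δQ/Q = 2.88e+05/4.4e+06 = 0.0655.

0.0655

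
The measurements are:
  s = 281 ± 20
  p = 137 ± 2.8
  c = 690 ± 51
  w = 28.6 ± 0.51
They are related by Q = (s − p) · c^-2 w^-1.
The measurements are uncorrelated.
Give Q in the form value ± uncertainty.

Let u = s − p = 144. δu = √(δs² + δp²) = √(400 + 7.84) = 20.2, so δu/u = 0.140.
Q is then a monomial in u, c, w:
δQ/Q = √((δu/u)² + (-2·δc/c)² + (-1·δw/w)²) = √(0.0197 + 0.0219 + 0.000318) = 0.205
Q = 1.06e-05, so δQ = 0.205 × 1.06e-05 = 2.16e-06.

(1.06 ± 0.216) × 10^-5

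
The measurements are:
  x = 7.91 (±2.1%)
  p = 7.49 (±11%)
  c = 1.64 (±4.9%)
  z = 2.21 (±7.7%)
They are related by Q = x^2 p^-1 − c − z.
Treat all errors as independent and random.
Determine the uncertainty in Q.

1.00

Let w = x^2·p^-1 = 8.35. δw/w = √((2·δx/x)² + (-1·δp/p)²) = √(0.00176 + 0.0121) = 0.118, so δw = 0.984.
Q = w − c − z: δQ = √(δw² + δc² + δz²) = √(0.967 + 0.00646 + 0.0290) = 1.00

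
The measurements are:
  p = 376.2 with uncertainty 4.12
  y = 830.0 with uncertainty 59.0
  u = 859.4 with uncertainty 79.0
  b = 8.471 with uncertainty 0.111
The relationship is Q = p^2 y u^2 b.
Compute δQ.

For a monomial Q ∝ p^2, y, u^2, b, fractional errors add in quadrature:
  (2·δp/p)² = (2×0.0110)² = 0.000480;  (1·δy/y)² = (1×0.0711)² = 0.00505;  (2·δu/u)² = (2×0.0919)² = 0.0338;  (1·δb/b)² = (1×0.0131)² = 0.000172
δQ/Q = √(0.0395) = 0.199
Q = 7.349e+14, so δQ = 0.199 × 7.349e+14 = 1.46e+14.

1.46e+14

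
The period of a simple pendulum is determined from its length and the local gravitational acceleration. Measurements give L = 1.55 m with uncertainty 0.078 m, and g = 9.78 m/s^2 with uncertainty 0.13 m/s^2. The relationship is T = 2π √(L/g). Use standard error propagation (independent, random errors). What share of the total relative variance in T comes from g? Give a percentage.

(δT/T)² = (½·δL/L)² + (−½·δg/g)²
  L term: (0.5×0.0503)² = 0.000633
  g term: (-0.5×0.0133)² = 4.42e-05
Total = 0.000677. Share from g = 4.42e-05/0.000677 = 0.0652.

6.52%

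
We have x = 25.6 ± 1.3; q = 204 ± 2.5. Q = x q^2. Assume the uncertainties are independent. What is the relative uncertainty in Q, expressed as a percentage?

5.64%

Each factor contributes (exponent × relative error)² to (δQ/Q)²:
  (1·δx/x)² = (1×0.0508)² = 0.00258;  (2·δq/q)² = (2×0.0123)² = 0.000601
δQ/Q = √(0.00318) = 0.0564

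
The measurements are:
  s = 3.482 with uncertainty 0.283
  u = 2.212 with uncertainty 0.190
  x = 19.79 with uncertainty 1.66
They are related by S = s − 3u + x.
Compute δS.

1.78

S is a linear combination, so absolute uncertainties add in quadrature:
  (δs)² = 0.0801;  (3·δu)² = 0.325;  (δx)² = 2.76
δS = √(3.16) = 1.78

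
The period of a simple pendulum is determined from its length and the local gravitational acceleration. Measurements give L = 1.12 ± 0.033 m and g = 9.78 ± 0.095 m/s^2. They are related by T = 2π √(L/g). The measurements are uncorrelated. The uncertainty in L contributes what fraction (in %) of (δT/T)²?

(δT/T)² = (½·δL/L)² + (−½·δg/g)²
  L term: (0.5×0.0295)² = 0.000217
  g term: (-0.5×0.00971)² = 2.36e-05
Total = 0.000241. Share from L = 0.000217/0.000241 = 0.902.

90.2%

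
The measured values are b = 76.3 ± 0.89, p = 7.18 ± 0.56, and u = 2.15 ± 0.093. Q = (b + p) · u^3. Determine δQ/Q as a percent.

13.0%

Let w = b + p = 83.5. δw = √(δb² + δp²) = √(0.792 + 0.314) = 1.05, so δw/w = 0.0126.
Q is then a monomial in w, u:
δQ/Q = √((δw/w)² + (3·δu/u)²) = √(0.000159 + 0.0168) = 0.130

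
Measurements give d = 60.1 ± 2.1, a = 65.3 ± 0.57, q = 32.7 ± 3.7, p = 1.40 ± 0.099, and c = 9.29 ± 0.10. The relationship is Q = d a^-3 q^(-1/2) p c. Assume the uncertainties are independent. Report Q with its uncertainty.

(4.91 ± 0.496) × 10^-4

Products/powers → add relative errors in quadrature, weighted by exponent:
  (1·δd/d)² = (1×0.0349)² = 0.00122;  (-3·δa/a)² = (-3×0.00873)² = 0.000686;  (−½·δq/q)² = (-0.5×0.113)² = 0.00320;  (1·δp/p)² = (1×0.0707)² = 0.00500;  (1·δc/c)² = (1×0.0108)² = 0.000116
δQ/Q = √(0.0102) = 0.101
Q = 0.000491, so δQ = 0.101 × 0.000491 = 4.96e-05.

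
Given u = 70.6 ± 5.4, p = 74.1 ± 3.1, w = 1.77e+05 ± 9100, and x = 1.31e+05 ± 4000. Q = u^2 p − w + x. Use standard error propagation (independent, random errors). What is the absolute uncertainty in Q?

59400

Let h = u^2·p = 3.69e+05. δh/h = √((2·δu/u)² + (1·δp/p)²) = √(0.0234 + 0.00175) = 0.159, so δh = 58600.
Q = h − w + x: δQ = √(δh² + δw² + δx²) = √(3.43e+09 + 8.28e+07 + 1.6e+07) = 59400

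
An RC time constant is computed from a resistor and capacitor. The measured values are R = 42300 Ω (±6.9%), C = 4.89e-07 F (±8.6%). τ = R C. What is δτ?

0.00228 s

τ is a product of powers, so relative uncertainties combine in quadrature:
  (1·δR/R)² = (1×0.0690)² = 0.00476;  (1·δC/C)² = (1×0.0860)² = 0.00740
δτ/τ = √(0.0122) = 0.110
τ = 0.0207 s, so δτ = 0.110 × 0.0207 = 0.00228 s.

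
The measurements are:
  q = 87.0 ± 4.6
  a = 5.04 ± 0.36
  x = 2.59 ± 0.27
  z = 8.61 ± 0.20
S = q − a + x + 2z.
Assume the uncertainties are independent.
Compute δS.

Each term contributes (cᵢ δxᵢ)² to (δS)²:
  (δq)² = 21.2;  (δa)² = 0.130;  (δx)² = 0.0729;  (2·δz)² = 0.160
δS = √(21.5) = 4.64

4.64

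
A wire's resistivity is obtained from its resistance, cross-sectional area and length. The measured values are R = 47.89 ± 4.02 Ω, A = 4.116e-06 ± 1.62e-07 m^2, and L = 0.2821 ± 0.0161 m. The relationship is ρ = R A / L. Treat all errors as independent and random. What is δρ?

7.61e-05 Ω·m

Products/powers → add relative errors in quadrature, weighted by exponent:
  (1·δR/R)² = (1×0.0839)² = 0.00705;  (1·δA/A)² = (1×0.0394)² = 0.00155;  (-1·δL/L)² = (-1×0.0571)² = 0.00326
δρ/ρ = √(0.0119) = 0.109
ρ = 0.0006987 Ω·m, so δρ = 0.109 × 0.0006987 = 7.61e-05 Ω·m.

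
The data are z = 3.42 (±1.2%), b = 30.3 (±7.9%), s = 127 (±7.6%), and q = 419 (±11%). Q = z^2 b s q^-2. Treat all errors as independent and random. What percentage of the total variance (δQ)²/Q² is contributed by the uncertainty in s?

9.47%

(δQ/Q)² = (2·δz/z)² + (1·δb/b)² + (1·δs/s)² + (-2·δq/q)²
  z term: (2×0.0120)² = 0.000576
  b term: (1×0.0790)² = 0.00624
  s term: (1×0.0760)² = 0.00578
  q term: (-2×0.110)² = 0.0484
Total = 0.0610. Share from s = 0.00578/0.0610 = 0.0947.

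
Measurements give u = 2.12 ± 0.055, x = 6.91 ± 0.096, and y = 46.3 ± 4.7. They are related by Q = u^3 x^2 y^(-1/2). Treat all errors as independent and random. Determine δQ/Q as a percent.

9.70%

Since Q is a product/quotient, work with relative uncertainties:
  (3·δu/u)² = (3×0.0259)² = 0.00606;  (2·δx/x)² = (2×0.0139)² = 0.000772;  (−½·δy/y)² = (-0.5×0.102)² = 0.00258
δQ/Q = √(0.00941) = 0.0970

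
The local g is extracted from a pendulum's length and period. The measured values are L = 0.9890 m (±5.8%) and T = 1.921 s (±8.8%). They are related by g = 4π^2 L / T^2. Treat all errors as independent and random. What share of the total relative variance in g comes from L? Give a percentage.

9.80%

(δg/g)² = (1·δL/L)² + (-2·δT/T)²
  L term: (1×0.0580)² = 0.00336
  T term: (-2×0.0880)² = 0.0310
Total = 0.0343. Share from L = 0.00336/0.0343 = 0.0980.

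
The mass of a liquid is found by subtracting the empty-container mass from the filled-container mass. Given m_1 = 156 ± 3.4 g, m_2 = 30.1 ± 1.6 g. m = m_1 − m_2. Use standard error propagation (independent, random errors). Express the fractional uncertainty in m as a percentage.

Sums and differences: (δm)² = Σ (cᵢ δxᵢ)².
  (δm_1)² = 11.6;  (δm_2)² = 2.56
δm = √(14.1) = 3.76 g
m = 126 g, so δm/m = 3.76/126 = 0.0298.

2.98%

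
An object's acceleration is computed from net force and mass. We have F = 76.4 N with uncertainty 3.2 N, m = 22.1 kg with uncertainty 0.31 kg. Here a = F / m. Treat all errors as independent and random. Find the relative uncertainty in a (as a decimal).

a is a product of powers, so relative uncertainties combine in quadrature:
  (1·δF/F)² = (1×0.0419)² = 0.00175;  (-1·δm/m)² = (-1×0.0140)² = 0.000197
δa/a = √(0.00195) = 0.0442

0.0442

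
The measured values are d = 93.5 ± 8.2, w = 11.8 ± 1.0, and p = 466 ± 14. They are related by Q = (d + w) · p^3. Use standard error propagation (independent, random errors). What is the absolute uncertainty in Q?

Let u = d + w = 105. δu = √(δd² + δw²) = √(67.2 + 1.00) = 8.26, so δu/u = 0.0784.
Q is then a monomial in u, p:
δQ/Q = √((δu/u)² + (3·δp/p)²) = √(0.00615 + 0.00812) = 0.119
Q = 1.07e+10, so δQ = 0.119 × 1.07e+10 = 1.27e+09.

1.27e+09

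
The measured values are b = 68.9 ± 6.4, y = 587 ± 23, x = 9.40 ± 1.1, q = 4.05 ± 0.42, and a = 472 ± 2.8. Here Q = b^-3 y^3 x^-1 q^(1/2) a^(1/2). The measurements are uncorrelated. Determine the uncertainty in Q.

945

Q is a product of powers, so relative uncertainties combine in quadrature:
  (-3·δb/b)² = (-3×0.0929)² = 0.0777;  (3·δy/y)² = (3×0.0392)² = 0.0138;  (-1·δx/x)² = (-1×0.117)² = 0.0137;  (½·δq/q)² = (0.5×0.104)² = 0.00269;  (½·δa/a)² = (0.5×0.00593)² = 8.8e-06
δQ/Q = √(0.108) = 0.328
Q = 2880, so δQ = 0.328 × 2880 = 945.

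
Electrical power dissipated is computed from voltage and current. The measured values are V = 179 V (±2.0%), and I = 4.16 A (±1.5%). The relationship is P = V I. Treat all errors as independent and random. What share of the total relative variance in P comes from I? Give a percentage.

(δP/P)² = (1·δV/V)² + (1·δI/I)²
  V term: (1×0.0200)² = 0.000400
  I term: (1×0.0150)² = 0.000225
Total = 0.000625. Share from I = 0.000225/0.000625 = 0.360.

36.0%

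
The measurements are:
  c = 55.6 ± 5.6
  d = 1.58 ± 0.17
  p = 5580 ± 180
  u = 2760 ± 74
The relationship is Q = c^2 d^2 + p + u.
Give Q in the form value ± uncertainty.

Let w = c^2·d^2 = 7720. δw/w = √((2·δc/c)² + (2·δd/d)²) = √(0.0406 + 0.0463) = 0.295, so δw = 2270.
Q = w + p + u: δQ = √(δw² + δp² + δu²) = √(5.17e+06 + 32400 + 5480) = 2280
Q = 16100.

16100 ± 2280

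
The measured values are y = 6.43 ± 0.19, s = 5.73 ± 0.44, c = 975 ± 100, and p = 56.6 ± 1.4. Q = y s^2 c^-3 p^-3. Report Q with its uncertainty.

Since Q is a product/quotient, work with relative uncertainties:
  (1·δy/y)² = (1×0.0295)² = 0.000873;  (2·δs/s)² = (2×0.0768)² = 0.0236;  (-3·δc/c)² = (-3×0.103)² = 0.0947;  (-3·δp/p)² = (-3×0.0247)² = 0.00551
δQ/Q = √(0.125) = 0.353
Q = 1.26e-12, so δQ = 0.353 × 1.26e-12 = 4.43e-13.

(1.26 ± 0.443) × 10^-12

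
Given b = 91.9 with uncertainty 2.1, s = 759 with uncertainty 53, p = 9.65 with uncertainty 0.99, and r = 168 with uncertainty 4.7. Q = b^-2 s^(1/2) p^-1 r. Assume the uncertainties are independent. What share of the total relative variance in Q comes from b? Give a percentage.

14.3%

(δQ/Q)² = (-2·δb/b)² + (½·δs/s)² + (-1·δp/p)² + (1·δr/r)²
  b term: (-2×0.0229)² = 0.00209
  s term: (0.5×0.0698)² = 0.00122
  p term: (-1×0.103)² = 0.0105
  r term: (1×0.0280)² = 0.000783
Total = 0.0146. Share from b = 0.00209/0.0146 = 0.143.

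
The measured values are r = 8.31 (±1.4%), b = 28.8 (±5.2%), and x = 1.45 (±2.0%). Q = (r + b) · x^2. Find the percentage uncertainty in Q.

5.69%

Let u = r + b = 37.1. δu = √(δr² + δb²) = √(0.0135 + 2.24) = 1.50, so δu/u = 0.0405.
Q is then a monomial in u, x:
δQ/Q = √((δu/u)² + (2·δx/x)²) = √(0.00164 + 0.00160) = 0.0569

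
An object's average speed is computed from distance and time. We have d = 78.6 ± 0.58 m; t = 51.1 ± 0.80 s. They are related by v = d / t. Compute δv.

0.0266 m/s

Products/powers → add relative errors in quadrature, weighted by exponent:
  (1·δd/d)² = (1×0.00738)² = 5.45e-05;  (-1·δt/t)² = (-1×0.0157)² = 0.000245
δv/v = √(0.000300) = 0.0173
v = 1.54 m/s, so δv = 0.0173 × 1.54 = 0.0266 m/s.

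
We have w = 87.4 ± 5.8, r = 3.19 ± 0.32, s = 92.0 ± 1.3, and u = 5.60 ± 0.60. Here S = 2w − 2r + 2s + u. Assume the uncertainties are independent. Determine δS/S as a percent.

3.33%

S is a linear combination, so absolute uncertainties add in quadrature:
  (2·δw)² = 135;  (2·δr)² = 0.410;  (2·δs)² = 6.76;  (δu)² = 0.360
δS = √(142) = 11.9
S = 358, so δS/S = 11.9/358 = 0.0333.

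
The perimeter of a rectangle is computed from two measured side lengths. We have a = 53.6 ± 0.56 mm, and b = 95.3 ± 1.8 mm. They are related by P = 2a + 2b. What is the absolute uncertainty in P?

Sums and differences: (δP)² = Σ (cᵢ δxᵢ)².
  (2·δa)² = 1.25;  (2·δb)² = 13.0
δP = √(14.2) = 3.77 mm

3.77 mm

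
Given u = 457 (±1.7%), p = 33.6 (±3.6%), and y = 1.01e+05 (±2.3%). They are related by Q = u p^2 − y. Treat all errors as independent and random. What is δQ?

38200

Let w = u·p^2 = 5.16e+05. δw/w = √((1·δu/u)² + (2·δp/p)²) = √(0.000289 + 0.00518) = 0.0740, so δw = 38200.
Q = w − y: δQ = √(δw² + δy²) = √(1.46e+09 + 5.4e+06) = 38200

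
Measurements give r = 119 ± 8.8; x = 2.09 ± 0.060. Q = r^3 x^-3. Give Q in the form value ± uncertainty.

(1.85 ± 0.439) × 10^5

Relative error in a monomial: (δQ/Q)² = Σ (nᵢ · δxᵢ/xᵢ)².
  (3·δr/r)² = (3×0.0739)² = 0.0492;  (-3·δx/x)² = (-3×0.0287)² = 0.00742
δQ/Q = √(0.0566) = 0.238
Q = 1.85e+05, so δQ = 0.238 × 1.85e+05 = 43900.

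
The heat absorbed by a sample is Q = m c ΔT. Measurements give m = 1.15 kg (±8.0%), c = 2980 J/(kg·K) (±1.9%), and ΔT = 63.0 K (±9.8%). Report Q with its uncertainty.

Products/powers → add relative errors in quadrature, weighted by exponent:
  (1·δm/m)² = (1×0.0800)² = 0.00640;  (1·δc/c)² = (1×0.0190)² = 0.000361;  (1·δΔT/ΔT)² = (1×0.0980)² = 0.00960
δQ/Q = √(0.0164) = 0.128
Q = 2.16e+05 J, so δQ = 0.128 × 2.16e+05 = 27600 J.

(2.16 ± 0.276) × 10^5 J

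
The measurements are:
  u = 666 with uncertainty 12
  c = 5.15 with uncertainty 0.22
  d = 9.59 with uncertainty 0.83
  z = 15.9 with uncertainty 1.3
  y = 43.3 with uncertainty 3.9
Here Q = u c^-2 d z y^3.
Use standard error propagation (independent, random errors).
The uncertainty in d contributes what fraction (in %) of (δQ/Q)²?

(δQ/Q)² = (1·δu/u)² + (-2·δc/c)² + (1·δd/d)² + (1·δz/z)² + (3·δy/y)²
  u term: (1×0.0180)² = 0.000325
  c term: (-2×0.0427)² = 0.00730
  d term: (1×0.0865)² = 0.00749
  z term: (1×0.0818)² = 0.00668
  y term: (3×0.0901)² = 0.0730
Total = 0.0948. Share from d = 0.00749/0.0948 = 0.0790.

7.90%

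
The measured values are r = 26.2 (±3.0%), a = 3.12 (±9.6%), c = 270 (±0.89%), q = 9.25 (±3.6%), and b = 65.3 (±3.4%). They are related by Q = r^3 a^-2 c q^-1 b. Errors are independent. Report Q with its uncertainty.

(3.52 ± 0.767) × 10^6

Since Q is a product/quotient, work with relative uncertainties:
  (3·δr/r)² = (3×0.0300)² = 0.00810;  (-2·δa/a)² = (-2×0.0960)² = 0.0369;  (1·δc/c)² = (1×0.00890)² = 7.92e-05;  (-1·δq/q)² = (-1×0.0360)² = 0.00130;  (1·δb/b)² = (1×0.0340)² = 0.00116
δQ/Q = √(0.0475) = 0.218
Q = 3.52e+06, so δQ = 0.218 × 3.52e+06 = 7.67e+05.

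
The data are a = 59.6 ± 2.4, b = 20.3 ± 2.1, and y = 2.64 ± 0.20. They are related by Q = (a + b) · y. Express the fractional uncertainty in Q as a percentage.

Let u = a + b = 79.9. δu = √(δa² + δb²) = √(5.76 + 4.41) = 3.19, so δu/u = 0.0399.
Q is then a monomial in u, y:
δQ/Q = √((δu/u)² + (1·δy/y)²) = √(0.00159 + 0.00574) = 0.0856

8.56%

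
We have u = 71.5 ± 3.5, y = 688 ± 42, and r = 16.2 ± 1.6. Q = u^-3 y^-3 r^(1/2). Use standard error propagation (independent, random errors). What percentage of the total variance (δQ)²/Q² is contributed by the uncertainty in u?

(δQ/Q)² = (-3·δu/u)² + (-3·δy/y)² + (½·δr/r)²
  u term: (-3×0.0490)² = 0.0216
  y term: (-3×0.0610)² = 0.0335
  r term: (0.5×0.0988)² = 0.00244
Total = 0.0575. Share from u = 0.0216/0.0575 = 0.375.

37.5%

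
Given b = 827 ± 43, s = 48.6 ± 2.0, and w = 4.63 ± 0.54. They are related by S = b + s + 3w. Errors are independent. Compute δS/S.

Sums and differences: (δS)² = Σ (cᵢ δxᵢ)².
  (δb)² = 1850;  (δs)² = 4.00;  (3·δw)² = 2.62
δS = √(1860) = 43.1
S = 889, so δS/S = 43.1/889 = 0.0484.

0.0484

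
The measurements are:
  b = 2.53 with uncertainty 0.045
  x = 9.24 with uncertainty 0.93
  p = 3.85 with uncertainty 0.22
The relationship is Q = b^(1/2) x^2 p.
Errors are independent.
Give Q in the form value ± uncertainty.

523 ± 110

Relative error in a monomial: (δQ/Q)² = Σ (nᵢ · δxᵢ/xᵢ)².
  (½·δb/b)² = (0.5×0.0178)² = 7.91e-05;  (2·δx/x)² = (2×0.101)² = 0.0405;  (1·δp/p)² = (1×0.0571)² = 0.00327
δQ/Q = √(0.0439) = 0.209
Q = 523, so δQ = 0.209 × 523 = 110.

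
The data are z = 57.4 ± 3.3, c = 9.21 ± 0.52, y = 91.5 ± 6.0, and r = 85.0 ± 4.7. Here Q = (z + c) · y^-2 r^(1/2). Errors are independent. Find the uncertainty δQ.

0.0105

Let u = z + c = 66.6. δu = √(δz² + δc²) = √(10.9 + 0.270) = 3.34, so δu/u = 0.0502.
Q is then a monomial in u, y, r:
δQ/Q = √((δu/u)² + (-2·δy/y)² + (½·δr/r)²) = √(0.00252 + 0.0172 + 0.000764) = 0.143
Q = 0.0734, so δQ = 0.143 × 0.0734 = 0.0105.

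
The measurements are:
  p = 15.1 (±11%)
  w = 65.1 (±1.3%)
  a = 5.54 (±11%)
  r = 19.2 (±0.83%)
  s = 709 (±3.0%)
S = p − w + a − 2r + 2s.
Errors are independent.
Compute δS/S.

0.0319

S is a linear combination, so absolute uncertainties add in quadrature:
  (δp)² = 2.76;  (δw)² = 0.716;  (δa)² = 0.371;  (2·δr)² = 0.102;  (2·δs)² = 1810
δS = √(1810) = 42.6
S = 1340, so δS/S = 42.6/1340 = 0.0319.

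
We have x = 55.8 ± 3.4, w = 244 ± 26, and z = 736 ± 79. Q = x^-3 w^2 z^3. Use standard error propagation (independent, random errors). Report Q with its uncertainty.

Products/powers → add relative errors in quadrature, weighted by exponent:
  (-3·δx/x)² = (-3×0.0609)² = 0.0334;  (2·δw/w)² = (2×0.107)² = 0.0454;  (3·δz/z)² = (3×0.107)² = 0.104
δQ/Q = √(0.183) = 0.427
Q = 1.37e+08, so δQ = 0.427 × 1.37e+08 = 5.84e+07.

(1.37 ± 0.584) × 10^8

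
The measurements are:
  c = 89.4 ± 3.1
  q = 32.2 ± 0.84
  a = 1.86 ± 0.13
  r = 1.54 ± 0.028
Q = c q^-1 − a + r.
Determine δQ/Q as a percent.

7.30%

Let p = c·q^-1 = 2.78. δp/p = √((1·δc/c)² + (-1·δq/q)²) = √(0.00120 + 0.000681) = 0.0434, so δp = 0.120.
Q = p − a + r: δQ = √(δp² + δa² + δr²) = √(0.0145 + 0.0169 + 0.000784) = 0.179
Q = 2.46, so δQ/Q = 0.179/2.46 = 0.0730.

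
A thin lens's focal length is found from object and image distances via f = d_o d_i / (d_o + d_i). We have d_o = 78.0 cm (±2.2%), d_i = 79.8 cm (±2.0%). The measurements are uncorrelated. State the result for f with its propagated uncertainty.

∂f/∂d_o = (d_i/(d_o+d_i))² = 0.256;  ∂f/∂d_i = (d_o/(d_o+d_i))² = 0.244
δf = √((∂f/∂d_o · δd_o)² + (∂f/∂d_i · δd_i)²) = √(0.193 + 0.152) = 0.587 cm
f = 39.4 cm.

39.4 ± 0.587 cm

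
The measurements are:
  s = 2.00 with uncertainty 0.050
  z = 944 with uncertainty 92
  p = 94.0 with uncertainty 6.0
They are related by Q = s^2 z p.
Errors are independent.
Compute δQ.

45000

Q is a product of powers, so relative uncertainties combine in quadrature:
  (2·δs/s)² = (2×0.0250)² = 0.00250;  (1·δz/z)² = (1×0.0975)² = 0.00950;  (1·δp/p)² = (1×0.0638)² = 0.00407
δQ/Q = √(0.0161) = 0.127
Q = 3.55e+05, so δQ = 0.127 × 3.55e+05 = 45000.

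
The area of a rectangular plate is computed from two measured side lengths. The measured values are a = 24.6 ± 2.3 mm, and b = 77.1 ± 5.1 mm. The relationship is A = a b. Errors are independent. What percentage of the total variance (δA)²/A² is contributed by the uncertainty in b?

33.4%

(δA/A)² = (1·δa/a)² + (1·δb/b)²
  a term: (1×0.0935)² = 0.00874
  b term: (1×0.0661)² = 0.00438
Total = 0.0131. Share from b = 0.00438/0.0131 = 0.334.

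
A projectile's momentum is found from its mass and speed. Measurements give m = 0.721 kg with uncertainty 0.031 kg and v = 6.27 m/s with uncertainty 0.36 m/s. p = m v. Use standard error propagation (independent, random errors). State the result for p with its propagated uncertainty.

4.52 ± 0.324 kg·m/s

Each factor contributes (exponent × relative error)² to (δp/p)²:
  (1·δm/m)² = (1×0.0430)² = 0.00185;  (1·δv/v)² = (1×0.0574)² = 0.00330
δp/p = √(0.00515) = 0.0717
p = 4.52 kg·m/s, so δp = 0.0717 × 4.52 = 0.324 kg·m/s.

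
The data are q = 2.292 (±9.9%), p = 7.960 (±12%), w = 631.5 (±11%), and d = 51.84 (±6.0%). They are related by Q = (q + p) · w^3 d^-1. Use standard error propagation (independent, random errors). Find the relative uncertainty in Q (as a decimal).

0.349

Let u = q + p = 10.25. δu = √(δq² + δp²) = √(0.0515 + 0.912) = 0.982, so δu/u = 0.0958.
Q is then a monomial in u, w, d:
δQ/Q = √((δu/u)² + (3·δw/w)² + (-1·δd/d)²) = √(0.00917 + 0.109 + 0.00360) = 0.349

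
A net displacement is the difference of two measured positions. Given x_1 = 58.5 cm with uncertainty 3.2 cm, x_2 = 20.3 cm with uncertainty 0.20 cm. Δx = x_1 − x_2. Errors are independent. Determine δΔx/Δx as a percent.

8.39%

Sums and differences: (δΔx)² = Σ (cᵢ δxᵢ)².
  (δx_1)² = 10.2;  (δx_2)² = 0.0400
δΔx = √(10.3) = 3.21 cm
Δx = 38.2 cm, so δΔx/Δx = 3.21/38.2 = 0.0839.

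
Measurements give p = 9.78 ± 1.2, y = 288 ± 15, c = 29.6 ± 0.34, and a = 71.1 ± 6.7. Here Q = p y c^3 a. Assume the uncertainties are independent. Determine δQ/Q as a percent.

Q is a product of powers, so relative uncertainties combine in quadrature:
  (1·δp/p)² = (1×0.123)² = 0.0151;  (1·δy/y)² = (1×0.0521)² = 0.00271;  (3·δc/c)² = (3×0.0115)² = 0.00119;  (1·δa/a)² = (1×0.0942)² = 0.00888
δQ/Q = √(0.0278) = 0.167

16.7%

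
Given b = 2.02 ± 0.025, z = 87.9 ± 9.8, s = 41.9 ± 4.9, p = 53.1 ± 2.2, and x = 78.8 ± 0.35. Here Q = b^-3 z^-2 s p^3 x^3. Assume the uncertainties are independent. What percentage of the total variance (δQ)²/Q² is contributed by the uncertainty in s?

17.0%

(δQ/Q)² = (-3·δb/b)² + (-2·δz/z)² + (1·δs/s)² + (3·δp/p)² + (3·δx/x)²
  b term: (-3×0.0124)² = 0.00138
  z term: (-2×0.111)² = 0.0497
  s term: (1×0.117)² = 0.0137
  p term: (3×0.0414)² = 0.0154
  x term: (3×0.00444)² = 0.000178
Total = 0.0804. Share from s = 0.0137/0.0804 = 0.170.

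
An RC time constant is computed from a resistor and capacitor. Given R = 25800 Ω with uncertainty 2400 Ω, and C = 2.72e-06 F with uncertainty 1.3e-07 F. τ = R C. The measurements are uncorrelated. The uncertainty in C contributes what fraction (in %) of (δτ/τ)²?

(δτ/τ)² = (1·δR/R)² + (1·δC/C)²
  R term: (1×0.0930)² = 0.00865
  C term: (1×0.0478)² = 0.00228
Total = 0.0109. Share from C = 0.00228/0.0109 = 0.209.

20.9%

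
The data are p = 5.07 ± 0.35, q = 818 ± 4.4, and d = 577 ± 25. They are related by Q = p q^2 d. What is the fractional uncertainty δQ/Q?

Each factor contributes (exponent × relative error)² to (δQ/Q)²:
  (1·δp/p)² = (1×0.0690)² = 0.00477;  (2·δq/q)² = (2×0.00538)² = 0.000116;  (1·δd/d)² = (1×0.0433)² = 0.00188
δQ/Q = √(0.00676) = 0.0822

0.0822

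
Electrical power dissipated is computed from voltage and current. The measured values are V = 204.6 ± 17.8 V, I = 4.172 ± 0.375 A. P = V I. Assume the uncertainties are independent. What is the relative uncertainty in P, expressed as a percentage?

Each factor contributes (exponent × relative error)² to (δP/P)²:
  (1·δV/V)² = (1×0.0870)² = 0.00757;  (1·δI/I)² = (1×0.0899)² = 0.00808
δP/P = √(0.0156) = 0.125

12.5%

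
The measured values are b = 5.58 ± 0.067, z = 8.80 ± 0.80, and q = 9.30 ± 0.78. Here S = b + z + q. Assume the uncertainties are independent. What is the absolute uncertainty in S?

For a sum/difference, combine absolute errors in quadrature:
  (δb)² = 0.00449;  (δz)² = 0.640;  (δq)² = 0.608
δS = √(1.25) = 1.12

1.12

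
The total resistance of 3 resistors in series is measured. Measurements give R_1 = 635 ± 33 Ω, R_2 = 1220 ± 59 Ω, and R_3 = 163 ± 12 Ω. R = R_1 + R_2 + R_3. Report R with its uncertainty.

2020 ± 68.7 Ω

Absolute uncertainties add in quadrature for a linear combination:
  (δR_1)² = 1090;  (δR_2)² = 3480;  (δR_3)² = 144
δR = √(4710) = 68.7 Ω
R = 2020 Ω.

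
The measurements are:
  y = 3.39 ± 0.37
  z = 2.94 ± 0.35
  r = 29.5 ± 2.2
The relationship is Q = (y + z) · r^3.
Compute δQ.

Let u = y + z = 6.33. δu = √(δy² + δz²) = √(0.137 + 0.122) = 0.509, so δu/u = 0.0805.
Q is then a monomial in u, r:
δQ/Q = √((δu/u)² + (3·δr/r)²) = √(0.00647 + 0.0501) = 0.238
Q = 1.63e+05, so δQ = 0.238 × 1.63e+05 = 38600.

38600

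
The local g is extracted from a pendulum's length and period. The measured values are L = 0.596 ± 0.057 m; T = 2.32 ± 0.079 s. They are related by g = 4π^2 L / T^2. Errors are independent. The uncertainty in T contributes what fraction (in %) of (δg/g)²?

33.6%

(δg/g)² = (1·δL/L)² + (-2·δT/T)²
  L term: (1×0.0956)² = 0.00915
  T term: (-2×0.0341)² = 0.00464
Total = 0.0138. Share from T = 0.00464/0.0138 = 0.336.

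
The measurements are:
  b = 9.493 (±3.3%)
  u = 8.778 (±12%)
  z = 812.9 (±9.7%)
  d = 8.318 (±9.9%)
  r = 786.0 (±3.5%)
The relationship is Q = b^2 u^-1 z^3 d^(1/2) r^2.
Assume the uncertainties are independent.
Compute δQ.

3.27e+15

Products/powers → add relative errors in quadrature, weighted by exponent:
  (2·δb/b)² = (2×0.0330)² = 0.00436;  (-1·δu/u)² = (-1×0.120)² = 0.0144;  (3·δz/z)² = (3×0.0970)² = 0.0847;  (½·δd/d)² = (0.5×0.0990)² = 0.00245;  (2·δr/r)² = (2×0.0350)² = 0.00490
δQ/Q = √(0.111) = 0.333
Q = 9.826e+15, so δQ = 0.333 × 9.826e+15 = 3.27e+15.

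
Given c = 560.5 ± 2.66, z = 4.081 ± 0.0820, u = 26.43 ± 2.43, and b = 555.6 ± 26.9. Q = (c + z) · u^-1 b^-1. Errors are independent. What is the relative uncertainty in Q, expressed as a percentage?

Let w = c + z = 564.6. δw = √(δc² + δz²) = √(7.08 + 0.00672) = 2.66, so δw/w = 0.00471.
Q is then a monomial in w, u, b:
δQ/Q = √((δw/w)² + (-1·δu/u)² + (-1·δb/b)²) = √(2.22e-05 + 0.00845 + 0.00234) = 0.104

10.4%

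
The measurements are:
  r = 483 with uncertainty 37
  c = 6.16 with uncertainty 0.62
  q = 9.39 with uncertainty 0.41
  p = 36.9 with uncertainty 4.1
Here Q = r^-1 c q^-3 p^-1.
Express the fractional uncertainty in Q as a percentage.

Each factor contributes (exponent × relative error)² to (δQ/Q)²:
  (-1·δr/r)² = (-1×0.0766)² = 0.00587;  (1·δc/c)² = (1×0.101)² = 0.0101;  (-3·δq/q)² = (-3×0.0437)² = 0.0172;  (-1·δp/p)² = (-1×0.111)² = 0.0123
δQ/Q = √(0.0455) = 0.213

21.3%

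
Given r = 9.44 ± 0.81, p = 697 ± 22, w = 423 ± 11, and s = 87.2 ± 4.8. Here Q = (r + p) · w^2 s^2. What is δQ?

Let u = r + p = 706. δu = √(δr² + δp²) = √(0.656 + 484) = 22.0, so δu/u = 0.0312.
Q is then a monomial in u, w, s:
δQ/Q = √((δu/u)² + (2·δw/w)² + (2·δs/s)²) = √(0.000971 + 0.00270 + 0.0121) = 0.126
Q = 9.61e+11, so δQ = 0.126 × 9.61e+11 = 1.21e+11.

1.21e+11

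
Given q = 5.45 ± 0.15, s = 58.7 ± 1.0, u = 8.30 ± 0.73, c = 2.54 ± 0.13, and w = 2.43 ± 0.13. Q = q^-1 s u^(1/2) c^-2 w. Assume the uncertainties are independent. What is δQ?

Since Q is a product/quotient, work with relative uncertainties:
  (-1·δq/q)² = (-1×0.0275)² = 0.000758;  (1·δs/s)² = (1×0.0170)² = 0.000290;  (½·δu/u)² = (0.5×0.0880)² = 0.00193;  (-2·δc/c)² = (-2×0.0512)² = 0.0105;  (1·δw/w)² = (1×0.0535)² = 0.00286
δQ/Q = √(0.0163) = 0.128
Q = 11.7, so δQ = 0.128 × 11.7 = 1.49.

1.49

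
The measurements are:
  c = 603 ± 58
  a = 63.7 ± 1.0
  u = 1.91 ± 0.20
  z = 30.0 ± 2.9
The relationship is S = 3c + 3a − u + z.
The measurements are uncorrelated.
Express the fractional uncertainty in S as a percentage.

Each term contributes (cᵢ δxᵢ)² to (δS)²:
  (3·δc)² = 30300;  (3·δa)² = 9.00;  (δu)² = 0.0400;  (δz)² = 8.41
δS = √(30300) = 174
S = 2030, so δS/S = 174/2030 = 0.0858.

8.58%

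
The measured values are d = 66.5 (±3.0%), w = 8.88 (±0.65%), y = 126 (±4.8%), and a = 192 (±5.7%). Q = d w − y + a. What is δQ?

22.0

Let p = d·w = 591. δp/p = √((1·δd/d)² + (1·δw/w)²) = √(0.000900 + 4.23e-05) = 0.0307, so δp = 18.1.
Q = p − y + a: δQ = √(δp² + δy² + δa²) = √(329 + 36.6 + 120) = 22.0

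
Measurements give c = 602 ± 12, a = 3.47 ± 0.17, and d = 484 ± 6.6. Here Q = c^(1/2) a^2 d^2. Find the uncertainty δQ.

7.07e+06

For a monomial Q ∝ c^(1/2), a^2, d^2, fractional errors add in quadrature:
  (½·δc/c)² = (0.5×0.0199)² = 9.93e-05;  (2·δa/a)² = (2×0.0490)² = 0.00960;  (2·δd/d)² = (2×0.0136)² = 0.000744
δQ/Q = √(0.0104) = 0.102
Q = 6.92e+07, so δQ = 0.102 × 6.92e+07 = 7.07e+06.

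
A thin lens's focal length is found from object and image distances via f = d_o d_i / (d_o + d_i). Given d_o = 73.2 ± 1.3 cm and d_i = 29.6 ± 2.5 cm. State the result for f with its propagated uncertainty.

∂f/∂d_o = (d_i/(d_o+d_i))² = 0.0829;  ∂f/∂d_i = (d_o/(d_o+d_i))² = 0.507
δf = √((∂f/∂d_o · δd_o)² + (∂f/∂d_i · δd_i)²) = √(0.0116 + 1.61) = 1.27 cm
f = 21.1 cm.

21.1 ± 1.27 cm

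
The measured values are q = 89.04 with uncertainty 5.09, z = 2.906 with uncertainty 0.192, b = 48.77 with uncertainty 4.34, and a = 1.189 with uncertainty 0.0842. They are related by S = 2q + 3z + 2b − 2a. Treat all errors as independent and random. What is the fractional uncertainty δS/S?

0.0475

Absolute uncertainties add in quadrature for a linear combination:
  (2·δq)² = 104;  (3·δz)² = 0.332;  (2·δb)² = 75.3;  (2·δa)² = 0.0284
δS = √(179) = 13.4
S = 282.0, so δS/S = 13.4/282.0 = 0.0475.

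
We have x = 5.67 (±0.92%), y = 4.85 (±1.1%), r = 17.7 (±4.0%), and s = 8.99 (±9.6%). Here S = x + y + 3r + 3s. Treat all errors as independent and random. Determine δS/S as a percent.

3.70%

For a sum/difference, combine absolute errors in quadrature:
  (δx)² = 0.00272;  (δy)² = 0.00285;  (3·δr)² = 4.51;  (3·δs)² = 6.70
δS = √(11.2) = 3.35
S = 90.6, so δS/S = 3.35/90.6 = 0.0370.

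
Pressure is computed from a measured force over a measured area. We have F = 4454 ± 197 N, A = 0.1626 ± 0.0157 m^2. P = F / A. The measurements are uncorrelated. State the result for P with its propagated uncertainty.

P is a product of powers, so relative uncertainties combine in quadrature:
  (1·δF/F)² = (1×0.0442)² = 0.00196;  (-1·δA/A)² = (-1×0.0966)² = 0.00932
δP/P = √(0.0113) = 0.106
P = 27390 Pa, so δP = 0.106 × 27390 = 2910 Pa.

27390 ± 2910 Pa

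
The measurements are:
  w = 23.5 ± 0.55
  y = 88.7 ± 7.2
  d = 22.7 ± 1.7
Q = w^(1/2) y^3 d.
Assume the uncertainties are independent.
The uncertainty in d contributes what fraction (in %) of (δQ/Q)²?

(δQ/Q)² = (½·δw/w)² + (3·δy/y)² + (1·δd/d)²
  w term: (0.5×0.0234)² = 0.000137
  y term: (3×0.0812)² = 0.0593
  d term: (1×0.0749)² = 0.00561
Total = 0.0650. Share from d = 0.00561/0.0650 = 0.0862.

8.62%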